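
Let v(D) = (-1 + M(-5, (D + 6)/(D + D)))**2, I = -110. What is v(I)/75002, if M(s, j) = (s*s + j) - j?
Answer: 288/37501 ≈ 0.0076798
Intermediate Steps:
M(s, j) = s**2 (M(s, j) = (s**2 + j) - j = (j + s**2) - j = s**2)
v(D) = 576 (v(D) = (-1 + (-5)**2)**2 = (-1 + 25)**2 = 24**2 = 576)
v(I)/75002 = 576/75002 = 576*(1/75002) = 288/37501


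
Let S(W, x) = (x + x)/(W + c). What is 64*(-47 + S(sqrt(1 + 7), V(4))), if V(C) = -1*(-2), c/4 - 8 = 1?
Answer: -483136/161 - 64*sqrt(2)/161 ≈ -3001.4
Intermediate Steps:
c = 36 (c = 32 + 4*1 = 32 + 4 = 36)
V(C) = 2
S(W, x) = 2*x/(36 + W) (S(W, x) = (x + x)/(W + 36) = (2*x)/(36 + W) = 2*x/(36 + W))
64*(-47 + S(sqrt(1 + 7), V(4))) = 64*(-47 + 2*2/(36 + sqrt(1 + 7))) = 64*(-47 + 2*2/(36 + sqrt(8))) = 64*(-47 + 2*2/(36 + 2*sqrt(2))) = 64*(-47 + 4/(36 + 2*sqrt(2))) = -3008 + 256/(36 + 2*sqrt(2))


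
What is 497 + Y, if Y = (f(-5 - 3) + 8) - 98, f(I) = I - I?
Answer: 407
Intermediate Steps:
f(I) = 0
Y = -90 (Y = (0 + 8) - 98 = 8 - 98 = -90)
497 + Y = 497 - 90 = 407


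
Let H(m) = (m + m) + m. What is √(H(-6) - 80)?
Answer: 7*I*√2 ≈ 9.8995*I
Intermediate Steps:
H(m) = 3*m (H(m) = 2*m + m = 3*m)
√(H(-6) - 80) = √(3*(-6) - 80) = √(-18 - 80) = √(-98) = 7*I*√2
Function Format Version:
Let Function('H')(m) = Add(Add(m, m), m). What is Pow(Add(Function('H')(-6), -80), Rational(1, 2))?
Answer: Mul(7, I, Pow(2, Rational(1, 2))) ≈ Mul(9.8995, I)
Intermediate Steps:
Function('H')(m) = Mul(3, m) (Function('H')(m) = Add(Mul(2, m), m) = Mul(3, m))
Pow(Add(Function('H')(-6), -80), Rational(1, 2)) = Pow(Add(Mul(3, -6), -80), Rational(1, 2)) = Pow(Add(-18, -80), Rational(1, 2)) = Pow(-98, Rational(1, 2)) = Mul(7, I, Pow(2, Rational(1, 2)))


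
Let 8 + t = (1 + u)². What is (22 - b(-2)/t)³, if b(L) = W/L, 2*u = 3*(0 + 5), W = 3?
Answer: 181321496000/16974593 ≈ 10682.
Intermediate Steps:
u = 15/2 (u = (3*(0 + 5))/2 = (3*5)/2 = (½)*15 = 15/2 ≈ 7.5000)
b(L) = 3/L
t = 257/4 (t = -8 + (1 + 15/2)² = -8 + (17/2)² = -8 + 289/4 = 257/4 ≈ 64.250)
(22 - b(-2)/t)³ = (22 - 3/(-2)/257/4)³ = (22 - 3*(-½)*4/257)³ = (22 - (-3)*4/(2*257))³ = (22 - 1*(-6/257))³ = (22 + 6/257)³ = (5660/257)³ = 181321496000/16974593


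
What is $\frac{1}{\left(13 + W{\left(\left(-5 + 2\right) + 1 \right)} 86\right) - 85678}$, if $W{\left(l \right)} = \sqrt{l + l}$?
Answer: $- \frac{85665}{7338521809} - \frac{172 i}{7338521809} \approx -1.1673 \cdot 10^{-5} - 2.3438 \cdot 10^{-8} i$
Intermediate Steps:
$W{\left(l \right)} = \sqrt{2} \sqrt{l}$ ($W{\left(l \right)} = \sqrt{2 l} = \sqrt{2} \sqrt{l}$)
$\frac{1}{\left(13 + W{\left(\left(-5 + 2\right) + 1 \right)} 86\right) - 85678} = \frac{1}{\left(13 + \sqrt{2} \sqrt{\left(-5 + 2\right) + 1} \cdot 86\right) - 85678} = \frac{1}{\left(13 + \sqrt{2} \sqrt{-3 + 1} \cdot 86\right) - 85678} = \frac{1}{\left(13 + \sqrt{2} \sqrt{-2} \cdot 86\right) - 85678} = \frac{1}{\left(13 + \sqrt{2} i \sqrt{2} \cdot 86\right) - 85678} = \frac{1}{\left(13 + 2 i 86\right) - 85678} = \frac{1}{\left(13 + 172 i\right) - 85678} = \frac{1}{-85665 + 172 i} = \frac{-85665 - 172 i}{7338521809}$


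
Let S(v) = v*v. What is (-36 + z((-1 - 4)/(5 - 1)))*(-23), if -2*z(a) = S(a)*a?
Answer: 103109/128 ≈ 805.54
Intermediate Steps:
S(v) = v²
z(a) = -a³/2 (z(a) = -a²*a/2 = -a³/2)
(-36 + z((-1 - 4)/(5 - 1)))*(-23) = (-36 - (-1 - 4)³/(5 - 1)³/2)*(-23) = (-36 - (-5/4)³/2)*(-23) = (-36 - ½*(-125/64))*(-23) = (-36 + 125/128)*(-23) = -4483/128*(-23) = 103109/128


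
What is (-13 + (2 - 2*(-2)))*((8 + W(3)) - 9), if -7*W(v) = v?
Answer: 10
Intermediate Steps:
W(v) = -v/7
(-13 + (2 - 2*(-2)))*((8 + W(3)) - 9) = (-13 + (2 - 2*(-2)))*((8 - 1/7*3) - 9) = (-13 + (2 + 4))*((8 - 3/7) - 9) = (-13 + 6)*(53/7 - 9) = -7*(-10/7) = 10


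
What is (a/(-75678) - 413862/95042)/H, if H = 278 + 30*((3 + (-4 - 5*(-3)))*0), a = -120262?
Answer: -2486288429/249942449541 ≈ -0.0099474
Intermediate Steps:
H = 278 (H = 278 + 30*((3 + (-4 + 15))*0) = 278 + 30*((3 + 11)*0) = 278 + 30*(14*0) = 278 + 30*0 = 278 + 0 = 278)
(a/(-75678) - 413862/95042)/H = (-120262/(-75678) - 413862/95042)/278 = (-120262*(-1/75678) - 413862*1/95042)*(1/278) = (60131/37839 - 206931/47521)*(1/278) = -4972576858/1798147119*1/278 = -2486288429/249942449541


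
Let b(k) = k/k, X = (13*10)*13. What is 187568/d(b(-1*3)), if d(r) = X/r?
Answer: 93784/845 ≈ 110.99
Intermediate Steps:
X = 1690 (X = 130*13 = 1690)
b(k) = 1
d(r) = 1690/r
187568/d(b(-1*3)) = 187568/((1690/1)) = 187568/((1690*1)) = 187568/1690 = 187568*(1/1690) = 93784/845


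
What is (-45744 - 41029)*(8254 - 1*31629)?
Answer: 2028318875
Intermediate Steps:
(-45744 - 41029)*(8254 - 1*31629) = -86773*(8254 - 31629) = -86773*(-23375) = 2028318875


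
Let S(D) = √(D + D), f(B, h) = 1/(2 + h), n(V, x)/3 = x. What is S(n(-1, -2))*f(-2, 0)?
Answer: I*√3 ≈ 1.732*I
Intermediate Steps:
n(V, x) = 3*x
S(D) = √2*√D (S(D) = √(2*D) = √2*√D)
S(n(-1, -2))*f(-2, 0) = (√2*√(3*(-2)))/(2 + 0) = (√2*√(-6))/2 = (√2*(I*√6))*(½) = (2*I*√3)*(½) = I*√3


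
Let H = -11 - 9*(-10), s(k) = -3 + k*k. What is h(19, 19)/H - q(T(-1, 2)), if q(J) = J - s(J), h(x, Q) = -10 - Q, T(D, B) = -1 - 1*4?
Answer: 2104/79 ≈ 26.633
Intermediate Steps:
s(k) = -3 + k²
T(D, B) = -5 (T(D, B) = -1 - 4 = -5)
H = 79 (H = -11 + 90 = 79)
q(J) = 3 + J - J² (q(J) = J - (-3 + J²) = J + (3 - J²) = 3 + J - J²)
h(19, 19)/H - q(T(-1, 2)) = (-10 - 1*19)/79 - (3 - 5 - 1*(-5)²) = (-10 - 19)*(1/79) - (3 - 5 - 1*25) = -29*1/79 - (3 - 5 - 25) = -29/79 - 1*(-27) = -29/79 + 27 = 2104/79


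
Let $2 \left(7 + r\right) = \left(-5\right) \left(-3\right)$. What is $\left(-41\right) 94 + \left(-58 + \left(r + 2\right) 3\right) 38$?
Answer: $-5773$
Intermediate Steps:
$r = \frac{1}{2}$ ($r = -7 + \frac{\left(-5\right) \left(-3\right)}{2} = -7 + \frac{1}{2} \cdot 15 = -7 + \frac{15}{2} = \frac{1}{2} \approx 0.5$)
$\left(-41\right) 94 + \left(-58 + \left(r + 2\right) 3\right) 38 = \left(-41\right) 94 + \left(-58 + \left(\frac{1}{2} + 2\right) 3\right) 38 = -3854 + \left(-58 + \frac{5}{2} \cdot 3\right) 38 = -3854 + \left(-58 + \frac{15}{2}\right) 38 = -3854 - 1919 = -5773$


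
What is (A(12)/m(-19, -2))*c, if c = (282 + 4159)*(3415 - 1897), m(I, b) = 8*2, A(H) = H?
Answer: 10112157/2 ≈ 5.0561e+6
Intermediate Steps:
m(I, b) = 16
c = 6741438 (c = 4441*1518 = 6741438)
(A(12)/m(-19, -2))*c = (12/16)*6741438 = (12*(1/16))*6741438 = (¾)*6741438 = 10112157/2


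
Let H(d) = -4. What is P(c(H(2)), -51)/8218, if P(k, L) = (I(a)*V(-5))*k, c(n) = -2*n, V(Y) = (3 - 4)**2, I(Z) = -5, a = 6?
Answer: -20/4109 ≈ -0.0048674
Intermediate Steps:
V(Y) = 1 (V(Y) = (-1)**2 = 1)
P(k, L) = -5*k (P(k, L) = (-5*1)*k = -5*k)
P(c(H(2)), -51)/8218 = -(-10)*(-4)/8218 = -5*8*(1/8218) = -40*1/8218 = -20/4109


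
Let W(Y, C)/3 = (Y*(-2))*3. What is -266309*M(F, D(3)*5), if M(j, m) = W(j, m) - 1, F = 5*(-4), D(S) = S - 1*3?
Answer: -95604931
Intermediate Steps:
D(S) = -3 + S (D(S) = S - 3 = -3 + S)
F = -20
W(Y, C) = -18*Y (W(Y, C) = 3*((Y*(-2))*3) = 3*(-2*Y*3) = 3*(-6*Y) = -18*Y)
M(j, m) = -1 - 18*j (M(j, m) = -18*j - 1 = -1 - 18*j)
-266309*M(F, D(3)*5) = -266309*(-1 - 18*(-20)) = -266309*(-1 + 360) = -266309*359 = -95604931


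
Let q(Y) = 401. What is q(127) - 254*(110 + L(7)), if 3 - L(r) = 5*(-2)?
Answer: -30841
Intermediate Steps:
L(r) = 13 (L(r) = 3 - 5*(-2) = 3 - 1*(-10) = 3 + 10 = 13)
q(127) - 254*(110 + L(7)) = 401 - 254*(110 + 13) = 401 - 254*123 = 401 - 1*31242 = 401 - 31242 = -30841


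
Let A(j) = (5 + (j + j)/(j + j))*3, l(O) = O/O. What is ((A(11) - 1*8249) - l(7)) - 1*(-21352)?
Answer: 13120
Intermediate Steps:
l(O) = 1
A(j) = 18 (A(j) = (5 + (2*j)/((2*j)))*3 = (5 + (2*j)*(1/(2*j)))*3 = (5 + 1)*3 = 6*3 = 18)
((A(11) - 1*8249) - l(7)) - 1*(-21352) = ((18 - 1*8249) - 1*1) - 1*(-21352) = ((18 - 8249) - 1) + 21352 = (-8231 - 1) + 21352 = -8232 + 21352 = 13120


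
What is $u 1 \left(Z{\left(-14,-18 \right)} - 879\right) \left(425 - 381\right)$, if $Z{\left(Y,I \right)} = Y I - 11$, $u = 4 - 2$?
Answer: $-56144$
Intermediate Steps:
$u = 2$ ($u = 4 - 2 = 2$)
$Z{\left(Y,I \right)} = -11 + I Y$ ($Z{\left(Y,I \right)} = I Y - 11 = -11 + I Y$)
$u 1 \left(Z{\left(-14,-18 \right)} - 879\right) \left(425 - 381\right) = 2 \cdot 1 \left(\left(-11 - -252\right) - 879\right) \left(425 - 381\right) = 2 \left(\left(-11 + 252\right) - 879\right) 44 = 2 \left(241 - 879\right) 44 = 2 \left(\left(-638\right) 44\right) = 2 \left(-28072\right) = -56144$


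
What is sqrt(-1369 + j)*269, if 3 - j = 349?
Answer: 1883*I*sqrt(35) ≈ 11140.0*I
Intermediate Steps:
j = -346 (j = 3 - 1*349 = 3 - 349 = -346)
sqrt(-1369 + j)*269 = sqrt(-1369 - 346)*269 = sqrt(-1715)*269 = (7*I*sqrt(35))*269 = 1883*I*sqrt(35)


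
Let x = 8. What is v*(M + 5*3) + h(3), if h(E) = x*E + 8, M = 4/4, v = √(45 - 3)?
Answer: 32 + 16*√42 ≈ 135.69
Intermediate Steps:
v = √42 ≈ 6.4807
M = 1 (M = 4*(¼) = 1)
h(E) = 8 + 8*E (h(E) = 8*E + 8 = 8 + 8*E)
v*(M + 5*3) + h(3) = √42*(1 + 5*3) + (8 + 8*3) = √42*(1 + 15) + (8 + 24) = √42*16 + 32 = 16*√42 + 32 = 32 + 16*√42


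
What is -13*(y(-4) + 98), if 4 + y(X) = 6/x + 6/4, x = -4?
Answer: -1222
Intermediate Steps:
y(X) = -4 (y(X) = -4 + (6/(-4) + 6/4) = -4 + (6*(-1/4) + 6*(1/4)) = -4 + (-3/2 + 3/2) = -4 + 0 = -4)
-13*(y(-4) + 98) = -13*(-4 + 98) = -13*94 = -1222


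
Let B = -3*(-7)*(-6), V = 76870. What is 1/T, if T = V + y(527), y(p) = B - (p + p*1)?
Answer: 1/75690 ≈ 1.3212e-5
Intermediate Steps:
B = -126 (B = 21*(-6) = -126)
y(p) = -126 - 2*p (y(p) = -126 - (p + p*1) = -126 - (p + p) = -126 - 2*p)
T = 75690 (T = 76870 + (-126 - 2*527) = 76870 + (-126 - 1054) = 76870 - 1180 = 75690)
1/T = 1/75690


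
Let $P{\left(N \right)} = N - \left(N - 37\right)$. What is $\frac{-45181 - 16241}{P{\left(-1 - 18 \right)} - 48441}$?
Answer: $\frac{30711}{24202} \approx 1.2689$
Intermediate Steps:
$P{\left(N \right)} = 37$ ($P{\left(N \right)} = N - \left(N - 37\right) = N - \left(-37 + N\right) = 37$)
$\frac{-45181 - 16241}{P{\left(-1 - 18 \right)} - 48441} = \frac{-45181 - 16241}{37 - 48441} = - \frac{61422}{-48404} = \left(-61422\right) \left(- \frac{1}{48404}\right) = \frac{30711}{24202}$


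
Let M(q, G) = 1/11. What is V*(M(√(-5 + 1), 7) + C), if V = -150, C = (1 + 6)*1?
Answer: -11700/11 ≈ -1063.6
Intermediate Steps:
M(q, G) = 1/11
C = 7 (C = 7*1 = 7)
V*(M(√(-5 + 1), 7) + C) = -150*(1/11 + 7) = -150*78/11 = -11700/11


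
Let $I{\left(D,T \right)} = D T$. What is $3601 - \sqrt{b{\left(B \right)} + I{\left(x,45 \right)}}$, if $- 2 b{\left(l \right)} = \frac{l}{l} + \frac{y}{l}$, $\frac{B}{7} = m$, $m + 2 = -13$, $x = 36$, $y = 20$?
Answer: $3601 - \frac{\sqrt{2856966}}{42} \approx 3560.8$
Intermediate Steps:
$m = -15$ ($m = -2 - 13 = -15$)
$B = -105$ ($B = 7 \left(-15\right) = -105$)
$b{\left(l \right)} = - \frac{1}{2} - \frac{10}{l}$ ($b{\left(l \right)} = - \frac{\frac{l}{l} + \frac{20}{l}}{2} = - \frac{1 + \frac{20}{l}}{2} = - \frac{1}{2} - \frac{10}{l}$)
$3601 - \sqrt{b{\left(B \right)} + I{\left(x,45 \right)}} = 3601 - \sqrt{\frac{-20 - -105}{2 \left(-105\right)} + 36 \cdot 45} = 3601 - \sqrt{\frac{1}{2} \left(- \frac{1}{105}\right) \left(-20 + 105\right) + 1620} = 3601 - \sqrt{\frac{1}{2} \left(- \frac{1}{105}\right) 85 + 1620} = 3601 - \sqrt{- \frac{17}{42} + 1620} = 3601 - \sqrt{\frac{68023}{42}} = 3601 - \frac{\sqrt{2856966}}{42}$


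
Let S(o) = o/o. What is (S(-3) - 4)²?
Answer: 9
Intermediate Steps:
S(o) = 1
(S(-3) - 4)² = (1 - 4)² = (-3)² = 9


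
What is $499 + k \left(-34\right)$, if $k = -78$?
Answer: $3151$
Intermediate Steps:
$499 + k \left(-34\right) = 499 - -2652 = 499 + 2652 = 3151$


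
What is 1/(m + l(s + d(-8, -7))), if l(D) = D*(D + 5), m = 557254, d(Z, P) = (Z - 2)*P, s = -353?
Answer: 1/635928 ≈ 1.5725e-6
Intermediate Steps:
d(Z, P) = P*(-2 + Z) (d(Z, P) = (-2 + Z)*P = P*(-2 + Z))
l(D) = D*(5 + D)
1/(m + l(s + d(-8, -7))) = 1/(557254 + (-353 - 7*(-2 - 8))*(5 + (-353 - 7*(-2 - 8)))) = 1/(557254 + (-353 - 7*(-10))*(5 + (-353 - 7*(-10)))) = 1/(557254 + (-353 + 70)*(5 + (-353 + 70))) = 1/(557254 - 283*(5 - 283)) = 1/(557254 - 283*(-278)) = 1/(557254 + 78674) = 1/635928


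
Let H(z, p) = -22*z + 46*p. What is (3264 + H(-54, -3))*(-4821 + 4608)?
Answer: -918882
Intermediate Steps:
(3264 + H(-54, -3))*(-4821 + 4608) = (3264 + (-22*(-54) + 46*(-3)))*(-4821 + 4608) = (3264 + (1188 - 138))*(-213) = (3264 + 1050)*(-213) = 4314*(-213) = -918882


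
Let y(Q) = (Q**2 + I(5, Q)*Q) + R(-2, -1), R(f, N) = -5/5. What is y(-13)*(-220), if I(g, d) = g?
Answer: -22660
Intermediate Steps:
R(f, N) = -1 (R(f, N) = -5*1/5 = -1)
y(Q) = -1 + Q**2 + 5*Q (y(Q) = (Q**2 + 5*Q) - 1 = -1 + Q**2 + 5*Q)
y(-13)*(-220) = (-1 + (-13)**2 + 5*(-13))*(-220) = (-1 + 169 - 65)*(-220) = 103*(-220) = -22660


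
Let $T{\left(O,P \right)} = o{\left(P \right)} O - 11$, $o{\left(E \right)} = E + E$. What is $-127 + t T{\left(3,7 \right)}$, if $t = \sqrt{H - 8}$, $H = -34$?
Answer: $-127 + 31 i \sqrt{42} \approx -127.0 + 200.9 i$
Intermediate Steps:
$o{\left(E \right)} = 2 E$
$T{\left(O,P \right)} = -11 + 2 O P$ ($T{\left(O,P \right)} = 2 P O - 11 = 2 O P - 11 = -11 + 2 O P$)
$t = i \sqrt{42}$ ($t = \sqrt{-34 - 8} = \sqrt{-42} = i \sqrt{42} \approx 6.4807 i$)
$-127 + t T{\left(3,7 \right)} = -127 + i \sqrt{42} \left(-11 + 2 \cdot 3 \cdot 7\right) = -127 + i \sqrt{42} \left(-11 + 42\right) = -127 + i \sqrt{42} \cdot 31 = -127 + 31 i \sqrt{42}$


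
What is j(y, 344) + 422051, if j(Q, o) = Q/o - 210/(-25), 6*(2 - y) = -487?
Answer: 4355655503/10320 ≈ 4.2206e+5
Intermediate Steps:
y = 499/6 (y = 2 - 1/6*(-487) = 2 + 487/6 = 499/6 ≈ 83.167)
j(Q, o) = 42/5 + Q/o (j(Q, o) = Q/o - 210*(-1/25) = Q/o + 42/5 = 42/5 + Q/o)
j(y, 344) + 422051 = (42/5 + (499/6)/344) + 422051 = (42/5 + (499/6)*(1/344)) + 422051 = (42/5 + 499/2064) + 422051 = 89183/10320 + 422051 = 4355655503/10320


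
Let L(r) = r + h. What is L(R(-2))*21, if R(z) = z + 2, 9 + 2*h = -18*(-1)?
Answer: 189/2 ≈ 94.500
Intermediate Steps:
h = 9/2 (h = -9/2 + (-18*(-1))/2 = -9/2 + (½)*18 = -9/2 + 9 = 9/2 ≈ 4.5000)
R(z) = 2 + z
L(r) = 9/2 + r (L(r) = r + 9/2 = 9/2 + r)
L(R(-2))*21 = (9/2 + (2 - 2))*21 = (9/2 + 0)*21 = (9/2)*21 = 189/2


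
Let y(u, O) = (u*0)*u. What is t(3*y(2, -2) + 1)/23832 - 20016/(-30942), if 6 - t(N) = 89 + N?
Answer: 732133/1137978 ≈ 0.64336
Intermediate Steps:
y(u, O) = 0 (y(u, O) = 0*u = 0)
t(N) = -83 - N (t(N) = 6 - (89 + N) = 6 + (-89 - N) = -83 - N)
t(3*y(2, -2) + 1)/23832 - 20016/(-30942) = (-83 - (3*0 + 1))/23832 - 20016/(-30942) = (-83 - (0 + 1))*(1/23832) - 20016*(-1/30942) = (-83 - 1*1)*(1/23832) + 1112/1719 = (-83 - 1)*(1/23832) + 1112/1719 = -84*1/23832 + 1112/1719 = -7/1986 + 1112/1719 = 732133/1137978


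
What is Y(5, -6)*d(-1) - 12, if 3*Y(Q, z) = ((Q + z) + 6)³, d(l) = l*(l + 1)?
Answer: -12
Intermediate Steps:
d(l) = l*(1 + l)
Y(Q, z) = (6 + Q + z)³/3 (Y(Q, z) = ((Q + z) + 6)³/3 = (6 + Q + z)³/3)
Y(5, -6)*d(-1) - 12 = ((6 + 5 - 6)³/3)*(-(1 - 1)) - 12 = ((⅓)*5³)*(-1*0) - 12 = ((⅓)*125)*0 - 12 = (125/3)*0 - 12 = 0 - 12 = -12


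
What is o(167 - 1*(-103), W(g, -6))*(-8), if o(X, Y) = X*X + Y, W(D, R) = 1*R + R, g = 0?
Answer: -583104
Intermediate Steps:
W(D, R) = 2*R (W(D, R) = R + R = 2*R)
o(X, Y) = Y + X**2 (o(X, Y) = X**2 + Y = Y + X**2)
o(167 - 1*(-103), W(g, -6))*(-8) = (2*(-6) + (167 - 1*(-103))**2)*(-8) = (-12 + (167 + 103)**2)*(-8) = (-12 + 270**2)*(-8) = (-12 + 72900)*(-8) = 72888*(-8) = -583104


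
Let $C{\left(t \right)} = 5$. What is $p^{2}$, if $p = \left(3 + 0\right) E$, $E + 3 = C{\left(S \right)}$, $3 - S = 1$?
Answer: $36$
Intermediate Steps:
$S = 2$ ($S = 3 - 1 = 2$)
$E = 2$ ($E = -3 + 5 = 2$)
$p = 6$ ($p = \left(3 + 0\right) 2 = 3 \cdot 2 = 6$)
$p^{2} = 6^{2} = 36$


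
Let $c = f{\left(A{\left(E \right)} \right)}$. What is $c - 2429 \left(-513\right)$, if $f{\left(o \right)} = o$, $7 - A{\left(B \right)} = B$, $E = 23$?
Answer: $1246061$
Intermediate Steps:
$A{\left(B \right)} = 7 - B$
$c = -16$ ($c = 7 - 23 = -16$)
$c - 2429 \left(-513\right) = -16 - 2429 \left(-513\right) = -16 - -1246077 = -16 + 1246077 = 1246061$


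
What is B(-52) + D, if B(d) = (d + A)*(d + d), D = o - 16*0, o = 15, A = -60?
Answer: 11663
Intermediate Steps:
D = 15 (D = 15 - 16*0 = 15 + 0 = 15)
B(d) = 2*d*(-60 + d) (B(d) = (d - 60)*(d + d) = (-60 + d)*(2*d) = 2*d*(-60 + d))
B(-52) + D = 2*(-52)*(-60 - 52) + 15 = 2*(-52)*(-112) + 15 = 11648 + 15 = 11663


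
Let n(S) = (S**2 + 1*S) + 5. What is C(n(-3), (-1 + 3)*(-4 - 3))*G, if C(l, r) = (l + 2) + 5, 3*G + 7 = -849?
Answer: -5136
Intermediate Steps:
G = -856/3 (G = -7/3 + (1/3)*(-849) = -7/3 - 283 = -856/3 ≈ -285.33)
n(S) = 5 + S + S**2 (n(S) = (S**2 + S) + 5 = (S + S**2) + 5 = 5 + S + S**2)
C(l, r) = 7 + l (C(l, r) = (2 + l) + 5 = 7 + l)
C(n(-3), (-1 + 3)*(-4 - 3))*G = (7 + (5 - 3 + (-3)**2))*(-856/3) = (7 + (5 - 3 + 9))*(-856/3) = (7 + 11)*(-856/3) = 18*(-856/3) = -5136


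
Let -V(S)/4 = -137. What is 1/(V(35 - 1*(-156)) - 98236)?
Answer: -1/97688 ≈ -1.0237e-5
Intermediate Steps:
V(S) = 548 (V(S) = -4*(-137) = 548)
1/(V(35 - 1*(-156)) - 98236) = 1/(548 - 98236) = 1/(-97688) = -1/97688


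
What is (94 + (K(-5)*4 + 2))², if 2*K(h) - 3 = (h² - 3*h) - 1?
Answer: 32400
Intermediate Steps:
K(h) = 1 + h²/2 - 3*h/2 (K(h) = 3/2 + ((h² - 3*h) - 1)/2 = 3/2 + (-1 + h² - 3*h)/2 = 3/2 + (-½ + h²/2 - 3*h/2) = 1 + h²/2 - 3*h/2)
(94 + (K(-5)*4 + 2))² = (94 + ((1 + (½)*(-5)² - 3/2*(-5))*4 + 2))² = (94 + ((1 + (½)*25 + 15/2)*4 + 2))² = (94 + ((1 + 25/2 + 15/2)*4 + 2))² = (94 + (21*4 + 2))² = (94 + (84 + 2))² = (94 + 86)² = 180² = 32400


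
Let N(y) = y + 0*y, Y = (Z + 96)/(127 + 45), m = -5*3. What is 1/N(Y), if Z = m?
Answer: 172/81 ≈ 2.1235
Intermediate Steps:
m = -15
Z = -15
Y = 81/172 (Y = (-15 + 96)/(127 + 45) = 81/172 ≈ 0.47093)
N(y) = y (N(y) = y + 0 = y)
1/N(Y) = 1/(81/172) = 172/81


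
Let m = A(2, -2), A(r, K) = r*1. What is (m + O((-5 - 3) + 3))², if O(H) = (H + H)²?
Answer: 10404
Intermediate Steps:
A(r, K) = r
O(H) = 4*H² (O(H) = (2*H)² = 4*H²)
m = 2
(m + O((-5 - 3) + 3))² = (2 + 4*((-5 - 3) + 3)²)² = (2 + 4*(-8 + 3)²)² = (2 + 4*(-5)²)² = (2 + 4*25)² = (2 + 100)² = 102² = 10404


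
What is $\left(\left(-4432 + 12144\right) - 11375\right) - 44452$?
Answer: $-48115$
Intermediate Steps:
$\left(\left(-4432 + 12144\right) - 11375\right) - 44452 = \left(7712 - 11375\right) - 44452 = -3663 - 44452 = -48115$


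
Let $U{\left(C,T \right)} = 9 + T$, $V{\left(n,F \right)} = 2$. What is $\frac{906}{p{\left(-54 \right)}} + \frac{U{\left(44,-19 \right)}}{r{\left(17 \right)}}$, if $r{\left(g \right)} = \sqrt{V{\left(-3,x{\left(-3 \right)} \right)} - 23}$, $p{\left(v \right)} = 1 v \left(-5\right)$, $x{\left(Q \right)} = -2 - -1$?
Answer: $\frac{151}{45} + \frac{10 i \sqrt{21}}{21} \approx 3.3556 + 2.1822 i$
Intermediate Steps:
$x{\left(Q \right)} = -1$ ($x{\left(Q \right)} = -2 + 1 = -1$)
$p{\left(v \right)} = - 5 v$ ($p{\left(v \right)} = v \left(-5\right) = - 5 v$)
$r{\left(g \right)} = i \sqrt{21}$ ($r{\left(g \right)} = \sqrt{2 - 23} = \sqrt{-21} = i \sqrt{21}$)
$\frac{906}{p{\left(-54 \right)}} + \frac{U{\left(44,-19 \right)}}{r{\left(17 \right)}} = \frac{906}{\left(-5\right) \left(-54\right)} + \frac{9 - 19}{i \sqrt{21}} = \frac{906}{270} - 10 \left(- \frac{i \sqrt{21}}{21}\right) = 906 \cdot \frac{1}{270} + \frac{10 i \sqrt{21}}{21} = \frac{151}{45} + \frac{10 i \sqrt{21}}{21}$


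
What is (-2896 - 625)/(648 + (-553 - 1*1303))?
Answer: 3521/1208 ≈ 2.9147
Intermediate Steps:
(-2896 - 625)/(648 + (-553 - 1*1303)) = -3521/(648 + (-553 - 1303)) = -3521/(648 - 1856) = -3521/(-1208) = -3521*(-1/1208) = 3521/1208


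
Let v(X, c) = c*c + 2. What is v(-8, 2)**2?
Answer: 36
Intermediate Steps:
v(X, c) = 2 + c**2 (v(X, c) = c**2 + 2 = 2 + c**2)
v(-8, 2)**2 = (2 + 2**2)**2 = (2 + 4)**2 = 6**2 = 36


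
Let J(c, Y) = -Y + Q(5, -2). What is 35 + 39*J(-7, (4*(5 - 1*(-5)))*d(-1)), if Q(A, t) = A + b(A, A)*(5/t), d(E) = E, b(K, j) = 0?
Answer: 1790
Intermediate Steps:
Q(A, t) = A (Q(A, t) = A + 0*(5/t) = A + 0 = A)
J(c, Y) = 5 - Y (J(c, Y) = -Y + 5 = 5 - Y)
35 + 39*J(-7, (4*(5 - 1*(-5)))*d(-1)) = 35 + 39*(5 - 4*(5 - 1*(-5))*(-1)) = 35 + 39*(5 - 4*(5 + 5)*(-1)) = 35 + 39*(5 - 4*10*(-1)) = 35 + 39*(5 - 40*(-1)) = 35 + 39*(5 - 1*(-40)) = 35 + 39*(5 + 40) = 35 + 39*45 = 35 + 1755 = 1790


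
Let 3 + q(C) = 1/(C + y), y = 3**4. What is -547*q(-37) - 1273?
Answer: 15645/44 ≈ 355.57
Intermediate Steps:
y = 81
q(C) = -3 + 1/(81 + C) (q(C) = -3 + 1/(C + 81) = -3 + 1/(81 + C))
-547*q(-37) - 1273 = -547*(-242 - 3*(-37))/(81 - 37) - 1273 = -547*(-242 + 111)/44 - 1273 = -547*(-131)/44 - 1273 = -547*(-131/44) - 1273 = 71657/44 - 1273 = 15645/44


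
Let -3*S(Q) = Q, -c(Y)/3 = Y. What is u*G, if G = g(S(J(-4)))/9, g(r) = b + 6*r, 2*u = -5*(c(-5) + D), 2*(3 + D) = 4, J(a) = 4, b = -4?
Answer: 140/3 ≈ 46.667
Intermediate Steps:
D = -1 (D = -3 + (½)*4 = -3 + 2 = -1)
c(Y) = -3*Y
S(Q) = -Q/3
u = -35 (u = (-5*(-3*(-5) - 1))/2 = (-5*(15 - 1))/2 = (-5*14)/2 = (½)*(-70) = -35)
g(r) = -4 + 6*r
G = -4/3 (G = (-4 + 6*(-⅓*4))/9 = (-4 + 6*(-4/3))*(⅑) = (-4 - 8)*(⅑) = -12*⅑ = -4/3 ≈ -1.3333)
u*G = -35*(-4/3) = 140/3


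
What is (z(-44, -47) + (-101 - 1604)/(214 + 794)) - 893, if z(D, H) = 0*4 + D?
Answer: -946201/1008 ≈ -938.69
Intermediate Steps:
z(D, H) = D (z(D, H) = 0 + D = D)
(z(-44, -47) + (-101 - 1604)/(214 + 794)) - 893 = (-44 + (-101 - 1604)/(214 + 794)) - 893 = (-44 - 1705/1008) - 893 = -46057/1008 - 893 = -946201/1008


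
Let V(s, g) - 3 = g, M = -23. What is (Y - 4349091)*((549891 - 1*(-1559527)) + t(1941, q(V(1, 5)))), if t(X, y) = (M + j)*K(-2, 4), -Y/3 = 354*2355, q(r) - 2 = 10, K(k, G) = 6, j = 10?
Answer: -14449192043340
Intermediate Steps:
V(s, g) = 3 + g
q(r) = 12 (q(r) = 2 + 10 = 12)
Y = -2501010 (Y = -1062*2355 = -3*833670 = -2501010)
t(X, y) = -78 (t(X, y) = (-23 + 10)*6 = -13*6 = -78)
(Y - 4349091)*((549891 - 1*(-1559527)) + t(1941, q(V(1, 5)))) = (-2501010 - 4349091)*((549891 - 1*(-1559527)) - 78) = -6850101*((549891 + 1559527) - 78) = -6850101*(2109418 - 78) = -6850101*2109340 = -14449192043340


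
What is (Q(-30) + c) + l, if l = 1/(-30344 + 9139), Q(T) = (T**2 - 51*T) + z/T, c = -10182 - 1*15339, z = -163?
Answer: -2937176653/127230 ≈ -23086.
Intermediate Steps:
c = -25521 (c = -10182 - 15339 = -25521)
Q(T) = T**2 - 163/T - 51*T (Q(T) = (T**2 - 51*T) - 163/T = T**2 - 163/T - 51*T)
l = -1/21205 (l = 1/(-21205) = -1/21205 ≈ -4.7159e-5)
(Q(-30) + c) + l = ((-163 + (-30)**2*(-51 - 30))/(-30) - 25521) - 1/21205 = (-(-163 + 900*(-81))/30 - 25521) - 1/21205 = (-(-163 - 72900)/30 - 25521) - 1/21205 = (-1/30*(-73063) - 25521) - 1/21205 = (73063/30 - 25521) - 1/21205 = -692567/30 - 1/21205 = -2937176653/127230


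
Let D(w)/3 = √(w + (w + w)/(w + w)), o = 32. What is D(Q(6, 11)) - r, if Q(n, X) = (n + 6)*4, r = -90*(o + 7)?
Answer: 3531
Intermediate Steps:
r = -3510 (r = -90*(32 + 7) = -90*39 = -3510)
Q(n, X) = 24 + 4*n (Q(n, X) = (6 + n)*4 = 24 + 4*n)
D(w) = 3*√(1 + w) (D(w) = 3*√(w + (w + w)/(w + w)) = 3*√(w + (2*w)/((2*w))) = 3*√(w + (2*w)*(1/(2*w))) = 3*√(w + 1) = 3*√(1 + w))
D(Q(6, 11)) - r = 3*√(1 + (24 + 4*6)) - 1*(-3510) = 3*√(1 + (24 + 24)) + 3510 = 3*√(1 + 48) + 3510 = 3*√49 + 3510 = 3*7 + 3510 = 21 + 3510 = 3531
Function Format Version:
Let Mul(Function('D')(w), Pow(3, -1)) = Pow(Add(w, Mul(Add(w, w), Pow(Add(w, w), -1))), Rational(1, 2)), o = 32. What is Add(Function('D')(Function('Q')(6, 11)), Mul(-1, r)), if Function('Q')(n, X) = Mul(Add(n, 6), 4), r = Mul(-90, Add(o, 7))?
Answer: 3531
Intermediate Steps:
r = -3510 (r = Mul(-90, Add(32, 7)) = Mul(-90, 39) = -3510)
Function('Q')(n, X) = Add(24, Mul(4, n)) (Function('Q')(n, X) = Mul(Add(6, n), 4) = Add(24, Mul(4, n)))
Function('D')(w) = Mul(3, Pow(Add(1, w), Rational(1, 2))) (Function('D')(w) = Mul(3, Pow(Add(w, Mul(Add(w, w), Pow(Add(w, w), -1))), Rational(1, 2))) = Mul(3, Pow(Add(w, Mul(Mul(2, w), Pow(Mul(2, w), -1))), Rational(1, 2))) = Mul(3, Pow(Add(w, Mul(Mul(2, w), Mul(Rational(1, 2), Pow(w, -1)))), Rational(1, 2))) = Mul(3, Pow(Add(w, 1), Rational(1, 2))) = Mul(3, Pow(Add(1, w), Rational(1, 2))))
Add(Function('D')(Function('Q')(6, 11)), Mul(-1, r)) = Add(Mul(3, Pow(Add(1, Add(24, Mul(4, 6))), Rational(1, 2))), Mul(-1, -3510)) = Add(Mul(3, Pow(Add(1, Add(24, 24)), Rational(1, 2))), 3510) = Add(Mul(3, Pow(Add(1, 48), Rational(1, 2))), 3510) = Add(Mul(3, Pow(49, Rational(1, 2))), 3510) = Add(Mul(3, 7), 3510) = Add(21, 3510) = 3531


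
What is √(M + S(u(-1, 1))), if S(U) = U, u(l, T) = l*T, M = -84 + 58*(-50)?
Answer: I*√2985 ≈ 54.635*I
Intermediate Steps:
M = -2984 (M = -84 - 2900 = -2984)
u(l, T) = T*l
√(M + S(u(-1, 1))) = √(-2984 + 1*(-1)) = √(-2984 - 1) = √(-2985) = I*√2985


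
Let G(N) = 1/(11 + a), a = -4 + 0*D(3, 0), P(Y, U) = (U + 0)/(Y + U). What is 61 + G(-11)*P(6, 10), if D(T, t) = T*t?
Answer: 3421/56 ≈ 61.089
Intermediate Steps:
P(Y, U) = U/(U + Y)
a = -4 (a = -4 + 0*(3*0) = -4 + 0*0 = -4 + 0 = -4)
G(N) = ⅐ (G(N) = 1/(11 - 4) = 1/7 = ⅐)
61 + G(-11)*P(6, 10) = 61 + (10/(10 + 6))/7 = 61 + (10/16)/7 = 61 + (10*(1/16))/7 = 61 + (⅐)*(5/8) = 61 + 5/56 = 3421/56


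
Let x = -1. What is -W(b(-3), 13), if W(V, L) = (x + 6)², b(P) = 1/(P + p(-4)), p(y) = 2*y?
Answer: -25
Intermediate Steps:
b(P) = 1/(-8 + P) (b(P) = 1/(P + 2*(-4)) = 1/(P - 8) = 1/(-8 + P))
W(V, L) = 25 (W(V, L) = (-1 + 6)² = 5² = 25)
-W(b(-3), 13) = -1*25 = -25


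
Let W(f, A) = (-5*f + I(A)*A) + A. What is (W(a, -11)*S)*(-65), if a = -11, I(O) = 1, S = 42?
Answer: -90090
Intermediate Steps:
W(f, A) = -5*f + 2*A (W(f, A) = (-5*f + 1*A) + A = (-5*f + A) + A = (A - 5*f) + A = -5*f + 2*A)
(W(a, -11)*S)*(-65) = ((-5*(-11) + 2*(-11))*42)*(-65) = ((55 - 22)*42)*(-65) = (33*42)*(-65) = 1386*(-65) = -90090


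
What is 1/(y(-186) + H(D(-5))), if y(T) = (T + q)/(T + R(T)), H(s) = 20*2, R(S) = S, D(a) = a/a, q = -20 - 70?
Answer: 31/1263 ≈ 0.024545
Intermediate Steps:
q = -90
D(a) = 1
H(s) = 40
y(T) = (-90 + T)/(2*T) (y(T) = (T - 90)/(T + T) = (-90 + T)/((2*T)) = (-90 + T)*(1/(2*T)) = (-90 + T)/(2*T))
1/(y(-186) + H(D(-5))) = 1/((½)*(-90 - 186)/(-186) + 40) = 1/((½)*(-1/186)*(-276) + 40) = 1/(23/31 + 40) = 1/(1263/31) = 31/1263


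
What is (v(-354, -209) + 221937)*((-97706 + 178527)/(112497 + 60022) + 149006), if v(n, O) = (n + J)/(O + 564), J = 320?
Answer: 405069856848490587/12248849 ≈ 3.3070e+10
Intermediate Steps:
v(n, O) = (320 + n)/(564 + O) (v(n, O) = (n + 320)/(O + 564) = (320 + n)/(564 + O))
(v(-354, -209) + 221937)*((-97706 + 178527)/(112497 + 60022) + 149006) = ((320 - 354)/(564 - 209) + 221937)*((-97706 + 178527)/(112497 + 60022) + 149006) = (-34/355 + 221937)*(80821/172519 + 149006) = (78787601/355)*(25706446935/172519) = 405069856848490587/12248849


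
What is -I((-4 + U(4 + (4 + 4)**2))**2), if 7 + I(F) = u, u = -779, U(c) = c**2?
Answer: 786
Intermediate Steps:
I(F) = -786 (I(F) = -7 - 779 = -786)
-I((-4 + U(4 + (4 + 4)**2))**2) = -1*(-786) = 786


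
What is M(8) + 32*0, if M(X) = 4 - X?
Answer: -4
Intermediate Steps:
M(8) + 32*0 = (4 - 1*8) + 32*0 = (4 - 8) + 0 = -4 + 0 = -4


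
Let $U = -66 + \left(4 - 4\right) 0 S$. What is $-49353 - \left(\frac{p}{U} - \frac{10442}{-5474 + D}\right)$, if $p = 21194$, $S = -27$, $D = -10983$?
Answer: $- \frac{26628626350}{543081} \approx -49033.0$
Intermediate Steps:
$U = -66$ ($U = -66 + \left(4 - 4\right) 0 \left(-27\right) = -66 + 0 \cdot 0 \left(-27\right) = -66 + 0 \left(-27\right) = -66 + 0 = -66$)
$-49353 - \left(\frac{p}{U} - \frac{10442}{-5474 + D}\right) = -49353 - \left(\frac{21194}{-66} - \frac{10442}{-5474 - 10983}\right) = -49353 - \left(21194 \left(- \frac{1}{66}\right) - \frac{10442}{-16457}\right) = -49353 - \left(- \frac{10597}{33} - - \frac{10442}{16457}\right) = -49353 - \left(- \frac{10597}{33} + \frac{10442}{16457}\right) = -49353 - - \frac{174050243}{543081} = -49353 + \frac{174050243}{543081} = - \frac{26628626350}{543081}$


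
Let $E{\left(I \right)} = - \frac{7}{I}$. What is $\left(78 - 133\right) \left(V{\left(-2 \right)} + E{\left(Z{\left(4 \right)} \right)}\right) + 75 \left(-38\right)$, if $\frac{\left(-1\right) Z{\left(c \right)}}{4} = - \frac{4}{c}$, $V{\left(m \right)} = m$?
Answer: $- \frac{10575}{4} \approx -2643.8$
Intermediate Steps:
$Z{\left(c \right)} = \frac{16}{c}$ ($Z{\left(c \right)} = - 4 \left(- \frac{4}{c}\right) = \frac{16}{c}$)
$\left(78 - 133\right) \left(V{\left(-2 \right)} + E{\left(Z{\left(4 \right)} \right)}\right) + 75 \left(-38\right) = \left(78 - 133\right) \left(-2 - \frac{7}{16 \cdot \frac{1}{4}}\right) + 75 \left(-38\right) = - 55 \left(-2 - \frac{7}{16 \cdot \frac{1}{4}}\right) - 2850 = - 55 \left(-2 - \frac{7}{4}\right) - 2850 = \left(-55\right) \left(- \frac{15}{4}\right) - 2850 = \frac{825}{4} - 2850 = - \frac{10575}{4}$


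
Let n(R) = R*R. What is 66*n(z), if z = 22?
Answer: 31944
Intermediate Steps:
n(R) = R²
66*n(z) = 66*22² = 66*484 = 31944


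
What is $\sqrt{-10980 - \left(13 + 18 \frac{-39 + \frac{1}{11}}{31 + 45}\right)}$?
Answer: $\frac{i \sqrt{479782699}}{209} \approx 104.8 i$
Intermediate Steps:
$\sqrt{-10980 - \left(13 + 18 \frac{-39 + \frac{1}{11}}{31 + 45}\right)} = \sqrt{-10980 - \left(13 + 18 \frac{-39 + \frac{1}{11}}{76}\right)} = \sqrt{-10980 - \left(13 + 18 \left(\left(- \frac{428}{11}\right) \frac{1}{76}\right)\right)} = \sqrt{-10980 - \frac{791}{209}} = \sqrt{- \frac{2295611}{209}} = \frac{i \sqrt{479782699}}{209}$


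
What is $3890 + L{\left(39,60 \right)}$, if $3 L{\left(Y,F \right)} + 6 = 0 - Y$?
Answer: $3875$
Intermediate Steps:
$L{\left(Y,F \right)} = -2 - \frac{Y}{3}$ ($L{\left(Y,F \right)} = -2 + \frac{0 - Y}{3} = -2 + \frac{\left(-1\right) Y}{3} = -2 - \frac{Y}{3}$)
$3890 + L{\left(39,60 \right)} = 3890 - 15 = 3875$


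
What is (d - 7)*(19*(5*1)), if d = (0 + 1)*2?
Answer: -475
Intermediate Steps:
d = 2 (d = 1*2 = 2)
(d - 7)*(19*(5*1)) = (2 - 7)*(19*(5*1)) = -95*5 = -5*95 = -475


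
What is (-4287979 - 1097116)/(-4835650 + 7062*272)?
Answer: 5385095/2914786 ≈ 1.8475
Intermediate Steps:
(-4287979 - 1097116)/(-4835650 + 7062*272) = -5385095/(-4835650 + 1920864) = -5385095/(-2914786) = -5385095*(-1/2914786) = 5385095/2914786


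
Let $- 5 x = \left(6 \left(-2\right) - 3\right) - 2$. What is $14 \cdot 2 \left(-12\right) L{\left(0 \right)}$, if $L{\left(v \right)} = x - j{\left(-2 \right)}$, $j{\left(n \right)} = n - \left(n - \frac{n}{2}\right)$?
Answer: $- \frac{7392}{5} \approx -1478.4$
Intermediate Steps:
$x = \frac{17}{5}$ ($x = - \frac{\left(6 \left(-2\right) - 3\right) - 2}{5} = - \frac{\left(-12 - 3\right) - 2}{5} = - \frac{-15 - 2}{5} = \left(- \frac{1}{5}\right) \left(-17\right) = \frac{17}{5} \approx 3.4$)
$j{\left(n \right)} = \frac{n}{2}$ ($j{\left(n \right)} = n - \left(n - n \frac{1}{2}\right) = n + \left(\frac{n}{2} - n\right) = n - \frac{n}{2} = \frac{n}{2}$)
$L{\left(v \right)} = \frac{22}{5}$ ($L{\left(v \right)} = \frac{17}{5} - \frac{1}{2} \left(-2\right) = \frac{17}{5} - -1 = \frac{17}{5} + 1 = \frac{22}{5}$)
$14 \cdot 2 \left(-12\right) L{\left(0 \right)} = 14 \cdot 2 \left(-12\right) \frac{22}{5} = 14 \left(-24\right) \frac{22}{5} = \left(-336\right) \frac{22}{5} = - \frac{7392}{5}$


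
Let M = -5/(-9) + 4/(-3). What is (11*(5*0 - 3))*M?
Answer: 77/3 ≈ 25.667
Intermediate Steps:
M = -7/9 (M = -5*(-⅑) + 4*(-⅓) = 5/9 - 4/3 = -7/9 ≈ -0.77778)
(11*(5*0 - 3))*M = (11*(5*0 - 3))*(-7/9) = (11*(0 - 3))*(-7/9) = (11*(-3))*(-7/9) = -33*(-7/9) = 77/3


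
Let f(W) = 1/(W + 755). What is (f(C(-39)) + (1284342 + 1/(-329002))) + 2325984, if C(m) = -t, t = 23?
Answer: 434736437886767/120414732 ≈ 3.6103e+6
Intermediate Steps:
C(m) = -23 (C(m) = -1*23 = -23)
f(W) = 1/(755 + W)
(f(C(-39)) + (1284342 + 1/(-329002))) + 2325984 = (1/(755 - 23) + (1284342 + 1/(-329002))) + 2325984 = (1/732 + (1284342 - 1/329002)) + 2325984 = (1/732 + 422551086683/329002) + 2325984 = 154653697890479/120414732 + 2325984 = 434736437886767/120414732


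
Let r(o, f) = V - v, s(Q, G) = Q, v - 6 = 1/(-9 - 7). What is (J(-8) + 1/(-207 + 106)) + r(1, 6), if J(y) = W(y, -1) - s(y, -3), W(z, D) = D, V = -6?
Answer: -7995/1616 ≈ -4.9474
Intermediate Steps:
v = 95/16 (v = 6 + 1/(-9 - 7) = 6 + 1/(-16) = 6 - 1/16 = 95/16 ≈ 5.9375)
r(o, f) = -191/16 (r(o, f) = -6 - 1*95/16 = -6 - 95/16 = -191/16)
J(y) = -1 - y
(J(-8) + 1/(-207 + 106)) + r(1, 6) = ((-1 - 1*(-8)) + 1/(-207 + 106)) - 191/16 = ((-1 + 8) + 1/(-101)) - 191/16 = (7 - 1/101) - 191/16 = 706/101 - 191/16 = -7995/1616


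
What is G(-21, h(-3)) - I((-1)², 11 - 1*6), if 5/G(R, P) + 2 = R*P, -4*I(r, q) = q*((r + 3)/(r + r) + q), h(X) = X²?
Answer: 6665/764 ≈ 8.7238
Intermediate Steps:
I(r, q) = -q*(q + (3 + r)/(2*r))/4 (I(r, q) = -q*((r + 3)/(r + r) + q)/4 = -q*((3 + r)/((2*r)) + q)/4 = -q*((3 + r)*(1/(2*r)) + q)/4 = -q*((3 + r)/(2*r) + q)/4 = -q*(q + (3 + r)/(2*r))/4)
G(R, P) = 5/(-2 + P*R) (G(R, P) = 5/(-2 + R*P) = 5/(-2 + P*R))
G(-21, h(-3)) - I((-1)², 11 - 1*6) = 5/(-2 + (-3)²*(-21)) - (-1)*(11 - 1*6)*(3 + (-1)²*(1 + 2*(11 - 1*6)))/(8*((-1)²)) = 5/(-2 + 9*(-21)) - (-1)*(11 - 6)*(3 + 1*(1 + 2*(11 - 6)))/(8*1) = 5/(-2 - 189) - (-1)*5*(3 + 1*(1 + 2*5))/8 = 5/(-191) - (-1)*5*(3 + 1*(1 + 10))/8 = 5*(-1/191) - (-1)*5*(3 + 1*11)/8 = -5/191 - (-1)*5*(3 + 11)/8 = -5/191 - (-1)*5*14/8 = -5/191 - 1*(-35/4) = -5/191 + 35/4 = 6665/764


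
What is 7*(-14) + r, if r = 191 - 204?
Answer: -111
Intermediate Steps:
r = -13
7*(-14) + r = 7*(-14) - 13 = -98 - 13 = -111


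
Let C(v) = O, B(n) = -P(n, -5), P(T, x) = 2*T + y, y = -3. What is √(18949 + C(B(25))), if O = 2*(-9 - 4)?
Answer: √18923 ≈ 137.56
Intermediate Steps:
P(T, x) = -3 + 2*T (P(T, x) = 2*T - 3 = -3 + 2*T)
O = -26 (O = 2*(-13) = -26)
B(n) = 3 - 2*n (B(n) = -(-3 + 2*n) = 3 - 2*n)
C(v) = -26
√(18949 + C(B(25))) = √(18949 - 26) = √18923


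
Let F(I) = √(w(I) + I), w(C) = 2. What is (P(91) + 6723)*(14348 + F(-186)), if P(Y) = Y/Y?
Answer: 96475952 + 13448*I*√46 ≈ 9.6476e+7 + 91209.0*I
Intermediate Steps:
P(Y) = 1
F(I) = √(2 + I)
(P(91) + 6723)*(14348 + F(-186)) = (1 + 6723)*(14348 + √(2 - 186)) = 6724*(14348 + √(-184)) = 6724*(14348 + 2*I*√46) = 96475952 + 13448*I*√46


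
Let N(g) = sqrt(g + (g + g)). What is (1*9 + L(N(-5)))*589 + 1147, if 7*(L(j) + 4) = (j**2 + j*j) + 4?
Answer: 13330/7 ≈ 1904.3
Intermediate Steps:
N(g) = sqrt(3)*sqrt(g) (N(g) = sqrt(g + 2*g) = sqrt(3*g) = sqrt(3)*sqrt(g))
L(j) = -24/7 + 2*j**2/7 (L(j) = -4 + ((j**2 + j*j) + 4)/7 = -4 + ((j**2 + j**2) + 4)/7 = -4 + (2*j**2 + 4)/7 = -4 + (4 + 2*j**2)/7 = -4 + (4/7 + 2*j**2/7) = -24/7 + 2*j**2/7)
(1*9 + L(N(-5)))*589 + 1147 = (1*9 + (-24/7 + 2*(sqrt(3)*sqrt(-5))**2/7))*589 + 1147 = (9 + (-24/7 + 2*(sqrt(3)*(I*sqrt(5)))**2/7))*589 + 1147 = (9 + (-24/7 + 2*(I*sqrt(15))**2/7))*589 + 1147 = (9 + (-24/7 + (2/7)*(-15)))*589 + 1147 = (9 + (-24/7 - 30/7))*589 + 1147 = (9 - 54/7)*589 + 1147 = (9/7)*589 + 1147 = 5301/7 + 1147 = 13330/7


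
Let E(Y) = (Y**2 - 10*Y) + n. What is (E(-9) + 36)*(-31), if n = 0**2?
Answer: -6417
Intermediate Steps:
n = 0
E(Y) = Y**2 - 10*Y (E(Y) = (Y**2 - 10*Y) + 0 = Y**2 - 10*Y)
(E(-9) + 36)*(-31) = (-9*(-10 - 9) + 36)*(-31) = (-9*(-19) + 36)*(-31) = (171 + 36)*(-31) = 207*(-31) = -6417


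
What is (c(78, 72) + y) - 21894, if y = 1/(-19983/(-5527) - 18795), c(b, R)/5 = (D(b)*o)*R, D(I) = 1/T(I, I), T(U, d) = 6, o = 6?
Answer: -2236520857915/103859982 ≈ -21534.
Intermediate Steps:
D(I) = ⅙ (D(I) = 1/6 = ⅙)
c(b, R) = 5*R (c(b, R) = 5*(((⅙)*6)*R) = 5*(1*R) = 5*R)
y = -5527/103859982 (y = 1/(-19983*(-1/5527) - 18795) = 1/(19983/5527 - 18795) = 1/(-103859982/5527) = -5527/103859982 ≈ -5.3216e-5)
(c(78, 72) + y) - 21894 = (5*72 - 5527/103859982) - 21894 = (360 - 5527/103859982) - 21894 = 37389587993/103859982 - 21894 = -2236520857915/103859982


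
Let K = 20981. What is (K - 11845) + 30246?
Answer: 39382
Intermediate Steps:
(K - 11845) + 30246 = (20981 - 11845) + 30246 = 9136 + 30246 = 39382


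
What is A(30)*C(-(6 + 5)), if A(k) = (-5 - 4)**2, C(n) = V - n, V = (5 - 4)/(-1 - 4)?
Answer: 4374/5 ≈ 874.80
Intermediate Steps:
V = -1/5 (V = 1/(-5) = 1*(-1/5) = -1/5 ≈ -0.20000)
C(n) = -1/5 - n
A(k) = 81 (A(k) = (-9)**2 = 81)
A(30)*C(-(6 + 5)) = 81*(-1/5 - (-1)*(6 + 5)) = 81*(-1/5 - (-1)*11) = 81*(-1/5 - 1*(-11)) = 81*(-1/5 + 11) = 81*(54/5) = 4374/5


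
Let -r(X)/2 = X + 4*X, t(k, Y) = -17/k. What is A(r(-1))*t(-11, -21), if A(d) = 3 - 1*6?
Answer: -51/11 ≈ -4.6364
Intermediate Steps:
r(X) = -10*X (r(X) = -2*(X + 4*X) = -10*X)
A(d) = -3 (A(d) = 3 - 6 = -3)
A(r(-1))*t(-11, -21) = -(-51)/(-11) = -(-51)*(-1)/11 = -3*17/11 = -51/11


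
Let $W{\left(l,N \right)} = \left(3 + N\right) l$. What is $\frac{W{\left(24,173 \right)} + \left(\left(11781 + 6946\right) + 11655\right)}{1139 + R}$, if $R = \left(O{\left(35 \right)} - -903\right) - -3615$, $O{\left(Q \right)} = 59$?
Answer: $\frac{17303}{2858} \approx 6.0542$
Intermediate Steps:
$R = 4577$ ($R = \left(59 - -903\right) - -3615 = \left(59 + 903\right) + 3615 = 962 + 3615 = 4577$)
$W{\left(l,N \right)} = l \left(3 + N\right)$
$\frac{W{\left(24,173 \right)} + \left(\left(11781 + 6946\right) + 11655\right)}{1139 + R} = \frac{24 \left(3 + 173\right) + \left(\left(11781 + 6946\right) + 11655\right)}{1139 + 4577} = \frac{24 \cdot 176 + \left(18727 + 11655\right)}{5716} = \left(4224 + 30382\right) \frac{1}{5716} = 34606 \cdot \frac{1}{5716} = \frac{17303}{2858}$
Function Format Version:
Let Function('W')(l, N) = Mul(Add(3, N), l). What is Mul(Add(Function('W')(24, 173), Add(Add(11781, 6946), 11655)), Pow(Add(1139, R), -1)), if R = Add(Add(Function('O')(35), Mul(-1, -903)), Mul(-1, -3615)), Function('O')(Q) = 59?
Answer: Rational(17303, 2858) ≈ 6.0542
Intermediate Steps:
R = 4577 (R = Add(Add(59, Mul(-1, -903)), Mul(-1, -3615)) = Add(Add(59, 903), 3615) = Add(962, 3615) = 4577)
Function('W')(l, N) = Mul(l, Add(3, N))
Mul(Add(Function('W')(24, 173), Add(Add(11781, 6946), 11655)), Pow(Add(1139, R), -1)) = Mul(Add(Mul(24, Add(3, 173)), Add(Add(11781, 6946), 11655)), Pow(Add(1139, 4577), -1)) = Mul(Add(Mul(24, 176), Add(18727, 11655)), Pow(5716, -1)) = Mul(Add(4224, 30382), Rational(1, 5716)) = Mul(34606, Rational(1, 5716)) = Rational(17303, 2858)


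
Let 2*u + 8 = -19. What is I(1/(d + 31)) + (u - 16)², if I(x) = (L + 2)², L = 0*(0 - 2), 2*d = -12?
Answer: 3497/4 ≈ 874.25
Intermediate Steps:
d = -6 (d = (½)*(-12) = -6)
L = 0 (L = 0*(-2) = 0)
u = -27/2 (u = -4 + (½)*(-19) = -4 - 19/2 = -27/2 ≈ -13.500)
I(x) = 4 (I(x) = (0 + 2)² = 2² = 4)
I(1/(d + 31)) + (u - 16)² = 4 + (-27/2 - 16)² = 4 + (-59/2)² = 4 + 3481/4 = 3497/4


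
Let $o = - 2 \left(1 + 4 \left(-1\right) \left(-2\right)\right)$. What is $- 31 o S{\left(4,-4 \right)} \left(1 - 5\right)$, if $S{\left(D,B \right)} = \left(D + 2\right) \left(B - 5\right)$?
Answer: $120528$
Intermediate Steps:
$o = -18$ ($o = - 2 \left(1 - -8\right) = - 2 \left(1 + 8\right) = \left(-2\right) 9 = -18$)
$S{\left(D,B \right)} = \left(-5 + B\right) \left(2 + D\right)$ ($S{\left(D,B \right)} = \left(2 + D\right) \left(-5 + B\right) = \left(-5 + B\right) \left(2 + D\right)$)
$- 31 o S{\left(4,-4 \right)} \left(1 - 5\right) = \left(-31\right) \left(-18\right) \left(-10 - 20 + 2 \left(-4\right) - 16\right) \left(1 - 5\right) = 558 \left(-10 - 20 - 8 - 16\right) \left(1 - 5\right) = 558 \left(\left(-54\right) \left(-4\right)\right) = 558 \cdot 216 = 120528$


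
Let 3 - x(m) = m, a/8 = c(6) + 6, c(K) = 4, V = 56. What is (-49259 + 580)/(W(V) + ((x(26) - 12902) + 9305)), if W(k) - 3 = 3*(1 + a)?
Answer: 48679/3374 ≈ 14.428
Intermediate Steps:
a = 80 (a = 8*(4 + 6) = 8*10 = 80)
x(m) = 3 - m
W(k) = 246 (W(k) = 3 + 3*(1 + 80) = 3 + 3*81 = 3 + 243 = 246)
(-49259 + 580)/(W(V) + ((x(26) - 12902) + 9305)) = (-49259 + 580)/(246 + (((3 - 1*26) - 12902) + 9305)) = -48679/(246 + (((3 - 26) - 12902) + 9305)) = -48679/(246 + ((-23 - 12902) + 9305)) = -48679/(246 + (-12925 + 9305)) = -48679/(246 - 3620) = -48679/(-3374) = -48679*(-1/3374) = 48679/3374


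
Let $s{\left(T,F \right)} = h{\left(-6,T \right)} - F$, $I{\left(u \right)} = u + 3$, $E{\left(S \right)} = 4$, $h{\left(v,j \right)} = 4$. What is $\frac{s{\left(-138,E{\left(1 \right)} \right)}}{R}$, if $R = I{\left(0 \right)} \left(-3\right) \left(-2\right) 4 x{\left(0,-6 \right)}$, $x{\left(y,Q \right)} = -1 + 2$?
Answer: $0$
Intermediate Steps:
$I{\left(u \right)} = 3 + u$
$x{\left(y,Q \right)} = 1$
$s{\left(T,F \right)} = 4 - F$
$R = 72$ ($R = \left(3 + 0\right) \left(-3\right) \left(-2\right) 4 \cdot 1 = 3 \cdot 6 \cdot 4 \cdot 1 = 3 \cdot 24 \cdot 1 = 72 \cdot 1 = 72$)
$\frac{s{\left(-138,E{\left(1 \right)} \right)}}{R} = \frac{4 - 4}{72} = \left(4 - 4\right) \frac{1}{72} = 0 \cdot \frac{1}{72} = 0$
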